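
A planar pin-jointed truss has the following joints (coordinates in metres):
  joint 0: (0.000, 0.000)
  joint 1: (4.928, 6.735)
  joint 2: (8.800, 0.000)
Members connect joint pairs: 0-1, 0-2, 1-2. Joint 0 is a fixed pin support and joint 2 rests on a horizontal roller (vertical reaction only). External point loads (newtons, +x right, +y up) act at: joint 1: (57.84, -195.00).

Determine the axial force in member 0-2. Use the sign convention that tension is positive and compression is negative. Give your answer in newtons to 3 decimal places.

N=3 nodes, M=3 members, R=3 reactions → 2N=6, M+R=6
member 0 (0-1): L=8.3454, (cx,cy)=(0.5905,0.8070)
member 1 (0-2): L=8.8000, (cx,cy)=(1.0000,0.0000)
member 2 (1-2): L=7.7687, (cx,cy)=(0.4984,-0.8669)
solve A·x = −loads:
  F[0-1] = -51.4634 N (compression)
  F[0-2] = +88.2295 N (tension)
  F[1-2] = -177.0216 N (compression)
  Rx@0 = -57.8400 N
  Ry@0 = +41.5327 N
  Ry@2 = +153.4673 N

88.229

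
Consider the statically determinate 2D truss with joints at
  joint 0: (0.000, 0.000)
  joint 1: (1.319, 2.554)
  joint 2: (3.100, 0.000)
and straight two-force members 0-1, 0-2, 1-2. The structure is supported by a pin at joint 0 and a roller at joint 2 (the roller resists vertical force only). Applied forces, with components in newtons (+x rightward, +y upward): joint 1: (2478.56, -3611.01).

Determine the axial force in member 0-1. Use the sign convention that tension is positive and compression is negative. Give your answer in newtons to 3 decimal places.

N=3 nodes, M=3 members, R=3 reactions → 2N=6, M+R=6
member 0 (0-1): L=2.8745, (cx,cy)=(0.4589,0.8885)
member 1 (0-2): L=3.1000, (cx,cy)=(1.0000,0.0000)
member 2 (1-2): L=3.1137, (cx,cy)=(0.5720,-0.8203)
solve A·x = −loads:
  F[0-1] = -36.6569 N (compression)
  F[0-2] = +2495.3805 N (tension)
  F[1-2] = -4362.5861 N (compression)
  Rx@0 = -2478.5600 N
  Ry@0 = +32.5699 N
  Ry@2 = +3578.4401 N

-36.657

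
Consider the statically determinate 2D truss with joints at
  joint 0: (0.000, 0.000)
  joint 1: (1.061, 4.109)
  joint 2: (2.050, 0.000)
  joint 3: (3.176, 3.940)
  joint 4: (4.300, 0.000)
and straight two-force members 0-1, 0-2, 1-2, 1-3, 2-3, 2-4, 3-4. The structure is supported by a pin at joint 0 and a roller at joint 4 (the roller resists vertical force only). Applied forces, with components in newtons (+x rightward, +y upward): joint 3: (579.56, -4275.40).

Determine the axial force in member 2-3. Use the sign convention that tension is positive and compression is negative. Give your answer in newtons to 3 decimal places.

N=5 nodes, M=7 members, R=3 reactions → 2N=10, M+R=10
member 0 (0-1): L=4.2438, (cx,cy)=(0.2500,0.9682)
member 1 (0-2): L=2.0500, (cx,cy)=(1.0000,0.0000)
member 2 (1-2): L=4.2263, (cx,cy)=(0.2340,-0.9722)
member 3 (1-3): L=2.1217, (cx,cy)=(0.9968,-0.0797)
member 4 (2-3): L=4.0977, (cx,cy)=(0.2748,0.9615)
member 5 (2-4): L=2.2500, (cx,cy)=(1.0000,0.0000)
member 6 (3-4): L=4.0972, (cx,cy)=(0.2743,-0.9616)
solve A·x = −loads:
  F[0-1] = -605.7688 N (compression)
  F[0-2] = +731.0103 N (tension)
  F[1-2] = +627.8029 N (tension)
  F[1-3] = -299.3124 N (compression)
  F[2-3] = -634.8083 N (compression)
  F[2-4] = +1052.3576 N (tension)
  F[3-4] = -3836.0411 N (compression)
  Rx@0 = -579.5600 N
  Ry@0 = +586.5310 N
  Ry@4 = +3688.8690 N

-634.808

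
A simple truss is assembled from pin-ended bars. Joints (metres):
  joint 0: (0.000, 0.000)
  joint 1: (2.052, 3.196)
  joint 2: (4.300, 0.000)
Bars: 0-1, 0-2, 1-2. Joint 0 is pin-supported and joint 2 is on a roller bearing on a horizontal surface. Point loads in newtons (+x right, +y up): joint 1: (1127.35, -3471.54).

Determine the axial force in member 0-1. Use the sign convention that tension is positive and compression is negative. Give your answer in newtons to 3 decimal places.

-1161.016

N=3 nodes, M=3 members, R=3 reactions → 2N=6, M+R=6
member 0 (0-1): L=3.7980, (cx,cy)=(0.5403,0.8415)
member 1 (0-2): L=4.3000, (cx,cy)=(1.0000,0.0000)
member 2 (1-2): L=3.9074, (cx,cy)=(0.5753,-0.8179)
solve A·x = −loads:
  F[0-1] = -1161.0164 N (compression)
  F[0-2] = +1754.6221 N (tension)
  F[1-2] = -3049.8412 N (compression)
  Rx@0 = -1127.3500 N
  Ry@0 = +976.9794 N
  Ry@2 = +2494.5606 N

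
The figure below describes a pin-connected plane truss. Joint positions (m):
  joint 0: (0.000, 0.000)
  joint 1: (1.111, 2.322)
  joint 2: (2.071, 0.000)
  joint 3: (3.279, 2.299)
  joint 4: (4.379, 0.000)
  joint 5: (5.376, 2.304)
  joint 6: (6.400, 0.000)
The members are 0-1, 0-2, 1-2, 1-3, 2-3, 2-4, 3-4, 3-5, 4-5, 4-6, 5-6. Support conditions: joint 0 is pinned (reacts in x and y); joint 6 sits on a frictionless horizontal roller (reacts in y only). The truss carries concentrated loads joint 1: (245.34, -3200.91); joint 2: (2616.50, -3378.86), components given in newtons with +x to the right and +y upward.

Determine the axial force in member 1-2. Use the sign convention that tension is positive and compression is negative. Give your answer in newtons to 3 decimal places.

1812.876

N=7 nodes, M=11 members, R=3 reactions → 2N=14, M+R=14
member 0 (0-1): L=2.5741, (cx,cy)=(0.4316,0.9021)
member 1 (0-2): L=2.0710, (cx,cy)=(1.0000,0.0000)
member 2 (1-2): L=2.5126, (cx,cy)=(0.3821,-0.9241)
member 3 (1-3): L=2.1681, (cx,cy)=(0.9999,-0.0106)
member 4 (2-3): L=2.5970, (cx,cy)=(0.4651,0.8852)
member 5 (2-4): L=2.3080, (cx,cy)=(1.0000,0.0000)
member 6 (3-4): L=2.5486, (cx,cy)=(0.4316,-0.9021)
member 7 (3-5): L=2.0970, (cx,cy)=(1.0000,0.0024)
member 8 (4-5): L=2.5105, (cx,cy)=(0.3971,0.9178)
member 9 (4-6): L=2.0210, (cx,cy)=(1.0000,0.0000)
member 10 (5-6): L=2.5213, (cx,cy)=(0.4061,-0.9138)
solve A·x = −loads:
  F[0-1] = -5367.3941 N (compression)
  F[0-2] = +5178.4432 N (tension)
  F[1-2] = +1812.8763 N (tension)
  F[1-3] = -3254.7730 N (compression)
  F[2-3] = +1924.3705 N (tension)
  F[2-4] = +2359.4819 N (tension)
  F[3-4] = -1930.7862 N (compression)
  F[3-5] = -1526.1431 N (compression)
  F[4-5] = +1897.7611 N (tension)
  F[4-6] = +772.4659 N (tension)
  F[5-6] = -1901.9768 N (compression)
  Rx@0 = -2861.8400 N
  Ry@0 = +4841.7216 N
  Ry@6 = +1738.0484 N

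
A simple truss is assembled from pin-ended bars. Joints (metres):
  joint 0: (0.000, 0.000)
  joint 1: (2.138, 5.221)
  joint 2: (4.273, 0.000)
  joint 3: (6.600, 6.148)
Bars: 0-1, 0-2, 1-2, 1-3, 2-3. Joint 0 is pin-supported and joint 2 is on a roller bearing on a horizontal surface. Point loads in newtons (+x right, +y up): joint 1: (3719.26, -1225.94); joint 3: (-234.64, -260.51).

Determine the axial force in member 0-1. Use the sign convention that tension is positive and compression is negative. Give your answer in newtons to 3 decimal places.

4037.260

N=4 nodes, M=5 members, R=3 reactions → 2N=8, M+R=8
member 0 (0-1): L=5.6418, (cx,cy)=(0.3790,0.9254)
member 1 (0-2): L=4.2730, (cx,cy)=(1.0000,0.0000)
member 2 (1-2): L=5.6407, (cx,cy)=(0.3785,-0.9256)
member 3 (1-3): L=4.5573, (cx,cy)=(0.9791,0.2034)
member 4 (2-3): L=6.5736, (cx,cy)=(0.3540,0.9352)
solve A·x = −loads:
  F[0-1] = +4037.2595 N (tension)
  F[0-2] = +1954.6714 N (tension)
  F[1-2] = -5394.0671 N (compression)
  F[1-3] = -150.8007 N (compression)
  F[2-3] = -245.7478 N (compression)
  Rx@0 = -3484.6200 N
  Ry@0 = -3736.1373 N
  Ry@2 = +5222.5873 N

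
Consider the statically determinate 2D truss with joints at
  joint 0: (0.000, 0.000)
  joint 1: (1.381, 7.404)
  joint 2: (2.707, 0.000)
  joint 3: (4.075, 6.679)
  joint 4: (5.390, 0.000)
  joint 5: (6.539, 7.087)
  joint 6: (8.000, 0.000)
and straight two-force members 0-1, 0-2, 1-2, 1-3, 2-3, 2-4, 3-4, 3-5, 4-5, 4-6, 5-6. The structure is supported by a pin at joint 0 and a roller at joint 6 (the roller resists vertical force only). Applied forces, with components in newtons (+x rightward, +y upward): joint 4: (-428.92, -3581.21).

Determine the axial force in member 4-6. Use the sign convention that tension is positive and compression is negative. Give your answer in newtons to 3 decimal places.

N=7 nodes, M=11 members, R=3 reactions → 2N=14, M+R=14
member 0 (0-1): L=7.5317, (cx,cy)=(0.1834,0.9830)
member 1 (0-2): L=2.7070, (cx,cy)=(1.0000,0.0000)
member 2 (1-2): L=7.5218, (cx,cy)=(0.1763,-0.9843)
member 3 (1-3): L=2.7898, (cx,cy)=(0.9656,-0.2599)
member 4 (2-3): L=6.8177, (cx,cy)=(0.2007,0.9797)
member 5 (2-4): L=2.6830, (cx,cy)=(1.0000,0.0000)
member 6 (3-4): L=6.8072, (cx,cy)=(0.1932,-0.9812)
member 7 (3-5): L=2.4976, (cx,cy)=(0.9866,0.1634)
member 8 (4-5): L=7.1795, (cx,cy)=(0.1600,0.9871)
member 9 (4-6): L=2.6100, (cx,cy)=(1.0000,0.0000)
member 10 (5-6): L=7.2360, (cx,cy)=(0.2019,-0.9794)
solve A·x = −loads:
  F[0-1] = -1188.5198 N (compression)
  F[0-2] = -210.9947 N (compression)
  F[1-2] = +1309.6608 N (tension)
  F[1-3] = -464.7701 N (compression)
  F[2-3] = -1315.9131 N (compression)
  F[2-4] = +283.9272 N (tension)
  F[3-4] = +1036.6997 N (tension)
  F[3-5] = -925.5473 N (compression)
  F[4-5] = +2597.5175 N (tension)
  F[4-6] = +497.4121 N (tension)
  F[5-6] = -2463.5781 N (compression)
  Rx@0 = +428.9200 N
  Ry@0 = +1168.3698 N
  Ry@6 = +2412.8402 N

497.412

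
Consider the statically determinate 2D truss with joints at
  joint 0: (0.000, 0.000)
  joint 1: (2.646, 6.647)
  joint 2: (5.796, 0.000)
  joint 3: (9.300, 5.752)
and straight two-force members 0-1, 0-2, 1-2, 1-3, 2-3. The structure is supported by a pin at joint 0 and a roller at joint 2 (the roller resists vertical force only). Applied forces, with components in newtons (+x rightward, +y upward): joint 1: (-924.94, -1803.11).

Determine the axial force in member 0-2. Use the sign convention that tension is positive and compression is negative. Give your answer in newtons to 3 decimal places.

N=4 nodes, M=5 members, R=3 reactions → 2N=8, M+R=8
member 0 (0-1): L=7.1543, (cx,cy)=(0.3698,0.9291)
member 1 (0-2): L=5.7960, (cx,cy)=(1.0000,0.0000)
member 2 (1-2): L=7.3556, (cx,cy)=(0.4282,-0.9037)
member 3 (1-3): L=6.7139, (cx,cy)=(0.9911,-0.1333)
member 4 (2-3): L=6.7352, (cx,cy)=(0.5202,0.8540)
solve A·x = −loads:
  F[0-1] = -2196.4402 N (compression)
  F[0-2] = -112.5914 N (compression)
  F[1-2] = +262.9141 N (tension)
  F[1-3] = +0.0000 N (tension)
  F[2-3] = -0.0000 N (compression)
  Rx@0 = +924.9400 N
  Ry@0 = +2040.6958 N
  Ry@2 = -237.5858 N

-112.591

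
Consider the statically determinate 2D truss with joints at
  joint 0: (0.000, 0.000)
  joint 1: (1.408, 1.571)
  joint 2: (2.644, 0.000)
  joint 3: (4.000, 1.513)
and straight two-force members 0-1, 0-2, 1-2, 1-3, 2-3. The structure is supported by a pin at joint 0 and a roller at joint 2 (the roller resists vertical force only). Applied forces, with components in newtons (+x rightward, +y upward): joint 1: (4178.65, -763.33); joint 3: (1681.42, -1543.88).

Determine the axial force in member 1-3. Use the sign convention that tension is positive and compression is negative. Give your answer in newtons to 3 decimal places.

N=4 nodes, M=5 members, R=3 reactions → 2N=8, M+R=8
member 0 (0-1): L=2.1096, (cx,cy)=(0.6674,0.7447)
member 1 (0-2): L=2.6440, (cx,cy)=(1.0000,0.0000)
member 2 (1-2): L=1.9989, (cx,cy)=(0.6183,-0.7859)
member 3 (1-3): L=2.5926, (cx,cy)=(0.9997,-0.0224)
member 4 (2-3): L=2.0317, (cx,cy)=(0.6674,0.7447)
solve A·x = −loads:
  F[0-1] = +5210.2456 N (tension)
  F[0-2] = +2382.6575 N (tension)
  F[1-2] = -5993.6846 N (compression)
  F[1-3] = +3005.5871 N (tension)
  F[2-3] = -1982.9017 N (compression)
  Rx@0 = -5860.0700 N
  Ry@0 = -3879.9822 N
  Ry@2 = +6187.1922 N

3005.587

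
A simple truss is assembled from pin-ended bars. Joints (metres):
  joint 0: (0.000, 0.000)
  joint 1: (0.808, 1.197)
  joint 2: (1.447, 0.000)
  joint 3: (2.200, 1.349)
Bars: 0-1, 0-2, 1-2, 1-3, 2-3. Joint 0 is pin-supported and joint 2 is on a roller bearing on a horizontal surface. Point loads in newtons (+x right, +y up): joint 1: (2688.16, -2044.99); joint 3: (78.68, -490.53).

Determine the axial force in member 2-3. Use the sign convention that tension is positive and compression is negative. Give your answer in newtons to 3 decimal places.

-608.717

N=4 nodes, M=5 members, R=3 reactions → 2N=8, M+R=8
member 0 (0-1): L=1.4442, (cx,cy)=(0.5595,0.8288)
member 1 (0-2): L=1.4470, (cx,cy)=(1.0000,0.0000)
member 2 (1-2): L=1.3569, (cx,cy)=(0.4709,-0.8822)
member 3 (1-3): L=1.4003, (cx,cy)=(0.9941,0.1086)
member 4 (2-3): L=1.5449, (cx,cy)=(0.4874,0.8732)
solve A·x = −loads:
  F[0-1] = +1989.8464 N (tension)
  F[0-2] = +1653.5513 N (tension)
  F[1-2] = -4141.2314 N (compression)
  F[1-3] = +377.6003 N (tension)
  F[2-3] = -608.7170 N (compression)
  Rx@0 = -2766.8400 N
  Ry@0 = -1649.2656 N
  Ry@2 = +4184.7856 N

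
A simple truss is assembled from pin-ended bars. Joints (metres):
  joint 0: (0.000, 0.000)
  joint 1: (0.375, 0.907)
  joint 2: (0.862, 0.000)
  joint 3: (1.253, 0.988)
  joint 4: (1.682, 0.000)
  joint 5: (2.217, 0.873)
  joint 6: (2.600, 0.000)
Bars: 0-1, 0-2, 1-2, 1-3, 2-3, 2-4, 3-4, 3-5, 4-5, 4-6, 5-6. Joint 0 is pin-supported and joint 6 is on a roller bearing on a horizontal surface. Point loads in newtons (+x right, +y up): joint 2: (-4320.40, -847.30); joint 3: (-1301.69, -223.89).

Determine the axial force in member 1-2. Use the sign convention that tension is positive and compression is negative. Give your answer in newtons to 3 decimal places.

N=7 nodes, M=11 members, R=3 reactions → 2N=14, M+R=14
member 0 (0-1): L=0.9815, (cx,cy)=(0.3821,0.9241)
member 1 (0-2): L=0.8620, (cx,cy)=(1.0000,0.0000)
member 2 (1-2): L=1.0295, (cx,cy)=(0.4731,-0.8810)
member 3 (1-3): L=0.8817, (cx,cy)=(0.9958,0.0919)
member 4 (2-3): L=1.0626, (cx,cy)=(0.3680,0.9298)
member 5 (2-4): L=0.8200, (cx,cy)=(1.0000,0.0000)
member 6 (3-4): L=1.0771, (cx,cy)=(0.3983,-0.9173)
member 7 (3-5): L=0.9708, (cx,cy)=(0.9930,-0.1185)
member 8 (4-5): L=1.0239, (cx,cy)=(0.5225,0.8526)
member 9 (4-6): L=0.9180, (cx,cy)=(1.0000,0.0000)
member 10 (5-6): L=0.9533, (cx,cy)=(0.4018,-0.9157)
solve A·x = −loads:
  F[0-1] = -1273.6561 N (compression)
  F[0-2] = -5135.4492 N (compression)
  F[1-2] = +1224.3526 N (tension)
  F[1-3] = -1070.3552 N (compression)
  F[2-3] = -248.8550 N (compression)
  F[2-4] = -144.2870 N (compression)
  F[3-4] = +101.8906 N (tension)
  F[3-5] = +104.4409 N (tension)
  F[4-5] = -109.6143 N (compression)
  F[4-6] = -46.4303 N (compression)
  F[5-6] = +115.5689 N (tension)
  Rx@0 = +5622.0900 N
  Ry@0 = +1177.0219 N
  Ry@6 = -105.8319 N

1224.353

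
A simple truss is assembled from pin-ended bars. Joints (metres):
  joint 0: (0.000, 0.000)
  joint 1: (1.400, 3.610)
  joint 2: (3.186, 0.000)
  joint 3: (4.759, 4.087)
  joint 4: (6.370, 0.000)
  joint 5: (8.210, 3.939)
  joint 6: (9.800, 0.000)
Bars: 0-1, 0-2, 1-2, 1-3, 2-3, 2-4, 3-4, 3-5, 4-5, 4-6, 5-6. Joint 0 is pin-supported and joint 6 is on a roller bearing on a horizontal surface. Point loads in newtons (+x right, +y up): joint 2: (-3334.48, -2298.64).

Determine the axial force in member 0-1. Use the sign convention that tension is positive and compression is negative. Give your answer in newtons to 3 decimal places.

N=7 nodes, M=11 members, R=3 reactions → 2N=14, M+R=14
member 0 (0-1): L=3.8720, (cx,cy)=(0.3616,0.9323)
member 1 (0-2): L=3.1860, (cx,cy)=(1.0000,0.0000)
member 2 (1-2): L=4.0276, (cx,cy)=(0.4434,-0.8963)
member 3 (1-3): L=3.3927, (cx,cy)=(0.9901,0.1406)
member 4 (2-3): L=4.3793, (cx,cy)=(0.3592,0.9333)
member 5 (2-4): L=3.1840, (cx,cy)=(1.0000,0.0000)
member 6 (3-4): L=4.3931, (cx,cy)=(0.3667,-0.9303)
member 7 (3-5): L=3.4542, (cx,cy)=(0.9991,-0.0428)
member 8 (4-5): L=4.3476, (cx,cy)=(0.4232,0.9060)
member 9 (4-6): L=3.4300, (cx,cy)=(1.0000,0.0000)
member 10 (5-6): L=4.2478, (cx,cy)=(0.3743,-0.9273)
solve A·x = −loads:
  F[0-1] = -1663.9226 N (compression)
  F[0-2] = -2732.8494 N (compression)
  F[1-2] = +1528.1426 N (tension)
  F[1-3] = -1292.0979 N (compression)
  F[2-3] = +995.3852 N (tension)
  F[2-4] = +921.7279 N (tension)
  F[3-4] = -773.8449 N (compression)
  F[3-5] = -638.5333 N (compression)
  F[4-5] = +794.6072 N (tension)
  F[4-6] = +301.6489 N (tension)
  F[5-6] = -805.8773 N (compression)
  Rx@0 = +3334.4800 N
  Ry@0 = +1551.3474 N
  Ry@6 = +747.2926 N

-1663.923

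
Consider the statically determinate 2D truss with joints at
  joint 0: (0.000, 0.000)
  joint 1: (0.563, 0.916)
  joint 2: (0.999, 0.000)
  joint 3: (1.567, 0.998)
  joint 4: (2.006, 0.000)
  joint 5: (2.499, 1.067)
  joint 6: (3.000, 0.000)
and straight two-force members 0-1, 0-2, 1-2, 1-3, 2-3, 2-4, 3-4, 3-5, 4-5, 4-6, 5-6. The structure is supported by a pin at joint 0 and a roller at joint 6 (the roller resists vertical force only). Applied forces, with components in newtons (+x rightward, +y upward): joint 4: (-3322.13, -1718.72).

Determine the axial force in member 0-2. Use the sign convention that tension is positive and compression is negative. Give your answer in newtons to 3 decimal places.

N=7 nodes, M=11 members, R=3 reactions → 2N=14, M+R=14
member 0 (0-1): L=1.0752, (cx,cy)=(0.5236,0.8519)
member 1 (0-2): L=0.9990, (cx,cy)=(1.0000,0.0000)
member 2 (1-2): L=1.0145, (cx,cy)=(0.4298,-0.9029)
member 3 (1-3): L=1.0073, (cx,cy)=(0.9967,0.0814)
member 4 (2-3): L=1.1483, (cx,cy)=(0.4946,0.8691)
member 5 (2-4): L=1.0070, (cx,cy)=(1.0000,0.0000)
member 6 (3-4): L=1.0903, (cx,cy)=(0.4026,-0.9154)
member 7 (3-5): L=0.9346, (cx,cy)=(0.9973,0.0738)
member 8 (4-5): L=1.1754, (cx,cy)=(0.4194,0.9078)
member 9 (4-6): L=0.9940, (cx,cy)=(1.0000,0.0000)
member 10 (5-6): L=1.1788, (cx,cy)=(0.4250,-0.9052)
solve A·x = −loads:
  F[0-1] = -668.4338 N (compression)
  F[0-2] = -2972.1178 N (compression)
  F[1-2] = +576.6124 N (tension)
  F[1-3] = -599.8196 N (compression)
  F[2-3] = -599.0599 N (compression)
  F[2-4] = -2427.9834 N (compression)
  F[3-4] = +532.4695 N (tension)
  F[3-5] = -1111.5774 N (compression)
  F[4-5] = +1356.4016 N (tension)
  F[4-6] = +539.6201 N (tension)
  F[5-6] = -1269.6327 N (compression)
  Rx@0 = +3322.1300 N
  Ry@0 = +569.4692 N
  Ry@6 = +1149.2508 N

-2972.118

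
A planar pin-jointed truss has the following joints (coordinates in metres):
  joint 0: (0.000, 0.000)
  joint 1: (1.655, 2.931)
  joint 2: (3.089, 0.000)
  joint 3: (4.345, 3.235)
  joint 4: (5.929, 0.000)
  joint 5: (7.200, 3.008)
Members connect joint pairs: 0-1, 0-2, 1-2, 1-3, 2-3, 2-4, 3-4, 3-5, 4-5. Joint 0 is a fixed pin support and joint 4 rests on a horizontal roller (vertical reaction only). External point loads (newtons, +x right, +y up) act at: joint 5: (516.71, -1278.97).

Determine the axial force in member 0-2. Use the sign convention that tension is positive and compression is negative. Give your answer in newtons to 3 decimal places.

N=6 nodes, M=9 members, R=3 reactions → 2N=12, M+R=12
member 0 (0-1): L=3.3660, (cx,cy)=(0.4917,0.8708)
member 1 (0-2): L=3.0890, (cx,cy)=(1.0000,0.0000)
member 2 (1-2): L=3.2630, (cx,cy)=(0.4395,-0.8983)
member 3 (1-3): L=2.7071, (cx,cy)=(0.9937,0.1123)
member 4 (2-3): L=3.4703, (cx,cy)=(0.3619,0.9322)
member 5 (2-4): L=2.8400, (cx,cy)=(1.0000,0.0000)
member 6 (3-4): L=3.6020, (cx,cy)=(0.4398,-0.8981)
member 7 (3-5): L=2.8640, (cx,cy)=(0.9969,-0.0793)
member 8 (4-5): L=3.2655, (cx,cy)=(0.3892,0.9211)
solve A·x = −loads:
  F[0-1] = +615.9112 N (tension)
  F[0-2] = +213.8756 N (tension)
  F[1-2] = -529.6805 N (compression)
  F[1-3] = +539.0247 N (tension)
  F[2-3] = +510.3905 N (tension)
  F[2-4] = -203.6317 N (compression)
  F[3-4] = -687.7043 N (compression)
  F[3-5] = +1025.9928 N (tension)
  F[4-5] = -1300.1761 N (compression)
  Rx@0 = -516.7100 N
  Ry@0 = -536.3189 N
  Ry@4 = +1815.2889 N

213.876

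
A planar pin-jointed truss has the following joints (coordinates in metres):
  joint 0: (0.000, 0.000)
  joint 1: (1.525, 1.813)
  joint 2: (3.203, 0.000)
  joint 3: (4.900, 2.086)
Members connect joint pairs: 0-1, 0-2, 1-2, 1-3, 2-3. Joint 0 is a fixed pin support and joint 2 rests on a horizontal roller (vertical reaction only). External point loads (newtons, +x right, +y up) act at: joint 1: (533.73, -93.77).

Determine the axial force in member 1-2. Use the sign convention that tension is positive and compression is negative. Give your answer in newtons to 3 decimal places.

-472.479

N=4 nodes, M=5 members, R=3 reactions → 2N=8, M+R=8
member 0 (0-1): L=2.3691, (cx,cy)=(0.6437,0.7653)
member 1 (0-2): L=3.2030, (cx,cy)=(1.0000,0.0000)
member 2 (1-2): L=2.4704, (cx,cy)=(0.6793,-0.7339)
member 3 (1-3): L=3.3860, (cx,cy)=(0.9967,0.0806)
member 4 (2-3): L=2.6891, (cx,cy)=(0.6311,0.7757)
solve A·x = −loads:
  F[0-1] = +330.5798 N (tension)
  F[0-2] = +320.9335 N (tension)
  F[1-2] = -472.4790 N (compression)
  F[1-3] = +0.0000 N (tension)
  F[2-3] = -0.0000 N (compression)
  Rx@0 = -533.7300 N
  Ry@0 = -252.9836 N
  Ry@2 = +346.7536 N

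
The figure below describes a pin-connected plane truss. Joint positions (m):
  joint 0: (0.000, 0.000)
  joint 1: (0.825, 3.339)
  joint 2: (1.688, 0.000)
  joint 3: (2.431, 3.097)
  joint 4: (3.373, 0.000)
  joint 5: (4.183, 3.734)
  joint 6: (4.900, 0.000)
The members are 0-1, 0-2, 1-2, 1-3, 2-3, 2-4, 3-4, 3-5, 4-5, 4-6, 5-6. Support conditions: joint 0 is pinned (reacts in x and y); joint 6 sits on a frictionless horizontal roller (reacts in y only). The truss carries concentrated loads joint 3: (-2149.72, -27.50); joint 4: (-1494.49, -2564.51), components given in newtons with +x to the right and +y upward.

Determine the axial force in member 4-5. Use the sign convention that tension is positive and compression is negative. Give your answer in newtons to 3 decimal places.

N=7 nodes, M=11 members, R=3 reactions → 2N=14, M+R=14
member 0 (0-1): L=3.4394, (cx,cy)=(0.2399,0.9708)
member 1 (0-2): L=1.6880, (cx,cy)=(1.0000,0.0000)
member 2 (1-2): L=3.4487, (cx,cy)=(0.2502,-0.9682)
member 3 (1-3): L=1.6241, (cx,cy)=(0.9888,-0.1490)
member 4 (2-3): L=3.1849, (cx,cy)=(0.2333,0.9724)
member 5 (2-4): L=1.6850, (cx,cy)=(1.0000,0.0000)
member 6 (3-4): L=3.2371, (cx,cy)=(0.2910,-0.9567)
member 7 (3-5): L=1.8642, (cx,cy)=(0.9398,0.3417)
member 8 (4-5): L=3.8208, (cx,cy)=(0.2120,0.9773)
member 9 (4-6): L=1.5270, (cx,cy)=(1.0000,0.0000)
member 10 (5-6): L=3.8022, (cx,cy)=(0.1886,-0.9821)
solve A·x = −loads:
  F[0-1] = -2237.0616 N (compression)
  F[0-2] = -3107.6135 N (compression)
  F[1-2] = +2420.9179 N (tension)
  F[1-3] = -1155.2979 N (compression)
  F[2-3] = -2410.4048 N (compression)
  F[2-4] = -1939.4860 N (compression)
  F[3-4] = +2170.3427 N (tension)
  F[3-5] = -198.5272 N (compression)
  F[4-5] = +499.4463 N (tension)
  F[4-6] = +80.6975 N (tension)
  F[5-6] = -427.9351 N (compression)
  Rx@0 = +3644.2100 N
  Ry@0 = +2171.7525 N
  Ry@6 = +420.2575 N

499.446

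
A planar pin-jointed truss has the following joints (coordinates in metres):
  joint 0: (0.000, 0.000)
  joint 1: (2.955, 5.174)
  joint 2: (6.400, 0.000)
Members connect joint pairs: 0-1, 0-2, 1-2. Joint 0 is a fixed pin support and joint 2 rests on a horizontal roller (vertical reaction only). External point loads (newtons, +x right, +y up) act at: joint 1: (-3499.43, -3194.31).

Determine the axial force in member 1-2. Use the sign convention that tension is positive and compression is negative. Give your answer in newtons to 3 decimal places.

N=3 nodes, M=3 members, R=3 reactions → 2N=6, M+R=6
member 0 (0-1): L=5.9584, (cx,cy)=(0.4959,0.8684)
member 1 (0-2): L=6.4000, (cx,cy)=(1.0000,0.0000)
member 2 (1-2): L=6.2160, (cx,cy)=(0.5542,-0.8324)
solve A·x = −loads:
  F[0-1] = -5238.0634 N (compression)
  F[0-2] = -901.6642 N (compression)
  F[1-2] = +1626.9141 N (tension)
  Rx@0 = +3499.4300 N
  Ry@0 = +4548.5076 N
  Ry@2 = -1354.1976 N

1626.914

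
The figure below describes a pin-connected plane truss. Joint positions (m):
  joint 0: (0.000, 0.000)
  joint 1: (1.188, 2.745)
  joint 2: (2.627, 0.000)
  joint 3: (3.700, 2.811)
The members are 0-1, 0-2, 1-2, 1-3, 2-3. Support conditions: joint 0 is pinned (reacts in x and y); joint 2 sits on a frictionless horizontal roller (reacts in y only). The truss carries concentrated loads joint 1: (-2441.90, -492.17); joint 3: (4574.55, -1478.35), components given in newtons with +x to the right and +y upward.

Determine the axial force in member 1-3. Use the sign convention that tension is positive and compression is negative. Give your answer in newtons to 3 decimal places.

5192.710

N=4 nodes, M=5 members, R=3 reactions → 2N=8, M+R=8
member 0 (0-1): L=2.9910, (cx,cy)=(0.3972,0.9177)
member 1 (0-2): L=2.6270, (cx,cy)=(1.0000,0.0000)
member 2 (1-2): L=3.0993, (cx,cy)=(0.4643,-0.8857)
member 3 (1-3): L=2.5129, (cx,cy)=(0.9997,0.0263)
member 4 (2-3): L=3.0088, (cx,cy)=(0.3566,0.9343)
solve A·x = −loads:
  F[0-1] = +2917.6176 N (tension)
  F[0-2] = +973.8155 N (tension)
  F[1-2] = -3424.9330 N (compression)
  F[1-3] = +5192.7097 N (tension)
  F[2-3] = -1728.3752 N (compression)
  Rx@0 = -2132.6500 N
  Ry@0 = -2677.6100 N
  Ry@2 = +4648.1300 N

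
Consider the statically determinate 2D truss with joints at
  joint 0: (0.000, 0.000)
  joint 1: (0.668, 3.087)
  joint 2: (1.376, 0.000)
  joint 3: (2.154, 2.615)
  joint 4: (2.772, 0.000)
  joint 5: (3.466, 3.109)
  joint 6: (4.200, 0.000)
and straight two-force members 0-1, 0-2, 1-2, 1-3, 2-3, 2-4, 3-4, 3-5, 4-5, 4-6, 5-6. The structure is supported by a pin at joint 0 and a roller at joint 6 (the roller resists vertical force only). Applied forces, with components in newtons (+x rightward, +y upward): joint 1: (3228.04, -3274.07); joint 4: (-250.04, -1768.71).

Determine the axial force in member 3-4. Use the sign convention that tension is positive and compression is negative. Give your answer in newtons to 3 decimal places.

-3142.941

N=7 nodes, M=11 members, R=3 reactions → 2N=14, M+R=14
member 0 (0-1): L=3.1584, (cx,cy)=(0.2115,0.9774)
member 1 (0-2): L=1.3760, (cx,cy)=(1.0000,0.0000)
member 2 (1-2): L=3.1671, (cx,cy)=(0.2235,-0.9747)
member 3 (1-3): L=1.5592, (cx,cy)=(0.9531,-0.3027)
member 4 (2-3): L=2.7283, (cx,cy)=(0.2852,0.9585)
member 5 (2-4): L=1.3960, (cx,cy)=(1.0000,0.0000)
member 6 (3-4): L=2.6870, (cx,cy)=(0.2300,-0.9732)
member 7 (3-5): L=1.4019, (cx,cy)=(0.9359,0.3524)
member 8 (4-5): L=3.1855, (cx,cy)=(0.2179,0.9760)
member 9 (4-6): L=1.4280, (cx,cy)=(1.0000,0.0000)
member 10 (5-6): L=3.1945, (cx,cy)=(0.2298,-0.9732)
solve A·x = −loads:
  F[0-1] = -1004.8192 N (compression)
  F[0-2] = +3190.5155 N (tension)
  F[1-2] = -1326.9537 N (compression)
  F[1-3] = -3298.7061 N (compression)
  F[2-3] = +1349.4011 N (tension)
  F[2-4] = +2509.0847 N (tension)
  F[3-4] = -3142.9413 N (compression)
  F[3-5] = -2175.8280 N (compression)
  F[4-5] = +4946.2048 N (tension)
  F[4-6] = +958.6836 N (tension)
  F[5-6] = -4172.3238 N (compression)
  Rx@0 = -2978.0000 N
  Ry@0 = +982.0890 N
  Ry@6 = +4060.6910 N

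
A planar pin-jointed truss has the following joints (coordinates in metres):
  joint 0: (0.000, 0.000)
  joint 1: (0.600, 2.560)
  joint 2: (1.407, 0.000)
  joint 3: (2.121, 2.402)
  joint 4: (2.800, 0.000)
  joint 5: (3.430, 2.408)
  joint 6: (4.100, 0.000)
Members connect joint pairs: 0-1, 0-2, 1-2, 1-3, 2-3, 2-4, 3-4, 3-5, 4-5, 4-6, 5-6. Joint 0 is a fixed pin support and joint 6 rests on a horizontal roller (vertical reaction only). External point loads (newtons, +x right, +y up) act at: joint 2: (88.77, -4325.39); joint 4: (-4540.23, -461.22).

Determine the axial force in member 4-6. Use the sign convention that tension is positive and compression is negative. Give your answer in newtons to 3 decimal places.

500.643

N=7 nodes, M=11 members, R=3 reactions → 2N=14, M+R=14
member 0 (0-1): L=2.6294, (cx,cy)=(0.2282,0.9736)
member 1 (0-2): L=1.4070, (cx,cy)=(1.0000,0.0000)
member 2 (1-2): L=2.6842, (cx,cy)=(0.3006,-0.9537)
member 3 (1-3): L=1.5292, (cx,cy)=(0.9946,-0.1033)
member 4 (2-3): L=2.5059, (cx,cy)=(0.2849,0.9585)
member 5 (2-4): L=1.3930, (cx,cy)=(1.0000,0.0000)
member 6 (3-4): L=2.4961, (cx,cy)=(0.2720,-0.9623)
member 7 (3-5): L=1.3090, (cx,cy)=(1.0000,0.0046)
member 8 (4-5): L=2.4890, (cx,cy)=(0.2531,0.9674)
member 9 (4-6): L=1.3000, (cx,cy)=(1.0000,0.0000)
member 10 (5-6): L=2.4995, (cx,cy)=(0.2681,-0.9634)
solve A·x = −loads:
  F[0-1] = -3068.2346 N (compression)
  F[0-2] = -3751.3155 N (compression)
  F[1-2] = +3317.0758 N (tension)
  F[1-3] = -1706.5568 N (compression)
  F[2-3] = +1212.0206 N (tension)
  F[2-4] = -3188.1487 N (compression)
  F[3-4] = -1395.1751 N (compression)
  F[3-5] = -972.5739 N (compression)
  F[4-5] = +1864.4967 N (tension)
  F[4-6] = +500.6432 N (tension)
  F[5-6] = -1867.6778 N (compression)
  Rx@0 = +4451.4600 N
  Ry@0 = +2987.2832 N
  Ry@6 = +1799.3268 N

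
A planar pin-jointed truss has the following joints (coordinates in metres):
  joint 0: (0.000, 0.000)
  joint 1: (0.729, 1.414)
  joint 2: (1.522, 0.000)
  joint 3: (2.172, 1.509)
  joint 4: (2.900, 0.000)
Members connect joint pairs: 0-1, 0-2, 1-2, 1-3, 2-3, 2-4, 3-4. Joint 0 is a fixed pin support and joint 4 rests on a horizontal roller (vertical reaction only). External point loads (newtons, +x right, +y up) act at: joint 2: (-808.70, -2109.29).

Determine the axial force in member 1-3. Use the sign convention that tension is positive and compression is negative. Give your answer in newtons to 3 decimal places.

N=5 nodes, M=7 members, R=3 reactions → 2N=10, M+R=10
member 0 (0-1): L=1.5909, (cx,cy)=(0.4582,0.8888)
member 1 (0-2): L=1.5220, (cx,cy)=(1.0000,0.0000)
member 2 (1-2): L=1.6212, (cx,cy)=(0.4891,-0.8722)
member 3 (1-3): L=1.4461, (cx,cy)=(0.9978,0.0657)
member 4 (2-3): L=1.6430, (cx,cy)=(0.3956,0.9184)
member 5 (2-4): L=1.3780, (cx,cy)=(1.0000,0.0000)
member 6 (3-4): L=1.6754, (cx,cy)=(0.4345,-0.9007)
solve A·x = −loads:
  F[0-1] = -1127.6393 N (compression)
  F[0-2] = -291.9677 N (compression)
  F[1-2] = +1070.6028 N (tension)
  F[1-3] = -1042.6678 N (compression)
  F[2-3] = +1279.9266 N (tension)
  F[2-4] = +534.0662 N (tension)
  F[3-4] = -1229.1077 N (compression)
  Rx@0 = +808.7000 N
  Ry@0 = +1002.2764 N
  Ry@4 = +1107.0136 N

-1042.668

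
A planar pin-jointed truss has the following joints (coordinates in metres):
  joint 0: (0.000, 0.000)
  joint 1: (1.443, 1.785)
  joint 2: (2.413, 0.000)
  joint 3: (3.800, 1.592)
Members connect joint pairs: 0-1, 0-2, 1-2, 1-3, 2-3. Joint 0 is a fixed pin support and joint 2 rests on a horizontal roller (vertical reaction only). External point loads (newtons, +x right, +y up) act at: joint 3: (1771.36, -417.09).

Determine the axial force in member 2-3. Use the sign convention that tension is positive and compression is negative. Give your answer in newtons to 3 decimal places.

-336.784

N=4 nodes, M=5 members, R=3 reactions → 2N=8, M+R=8
member 0 (0-1): L=2.2953, (cx,cy)=(0.6287,0.7777)
member 1 (0-2): L=2.4130, (cx,cy)=(1.0000,0.0000)
member 2 (1-2): L=2.0315, (cx,cy)=(0.4775,-0.8786)
member 3 (1-3): L=2.3649, (cx,cy)=(0.9967,-0.0816)
member 4 (2-3): L=2.1115, (cx,cy)=(0.6569,0.7540)
solve A·x = −loads:
  F[0-1] = +1811.0702 N (tension)
  F[0-2] = +632.7914 N (tension)
  F[1-2] = -1788.6334 N (compression)
  F[1-3] = +1999.2600 N (tension)
  F[2-3] = -336.7836 N (compression)
  Rx@0 = -1771.3600 N
  Ry@0 = -1408.4165 N
  Ry@2 = +1825.5065 N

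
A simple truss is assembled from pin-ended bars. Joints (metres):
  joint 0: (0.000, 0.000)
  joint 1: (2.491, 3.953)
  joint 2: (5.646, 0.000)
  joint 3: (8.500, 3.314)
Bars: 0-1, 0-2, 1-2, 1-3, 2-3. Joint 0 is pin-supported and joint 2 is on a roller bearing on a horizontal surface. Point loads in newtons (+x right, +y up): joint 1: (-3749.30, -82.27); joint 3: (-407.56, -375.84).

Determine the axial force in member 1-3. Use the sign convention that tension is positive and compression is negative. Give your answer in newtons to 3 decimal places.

N=4 nodes, M=5 members, R=3 reactions → 2N=8, M+R=8
member 0 (0-1): L=4.6724, (cx,cy)=(0.5331,0.8460)
member 1 (0-2): L=5.6460, (cx,cy)=(1.0000,0.0000)
member 2 (1-2): L=5.0577, (cx,cy)=(0.6238,-0.7816)
member 3 (1-3): L=6.0429, (cx,cy)=(0.9944,-0.1057)
member 4 (2-3): L=4.3735, (cx,cy)=(0.6526,0.7577)
solve A·x = −loads:
  F[0-1] = -3215.3056 N (compression)
  F[0-2] = -2442.6805 N (compression)
  F[1-2] = +3385.6406 N (tension)
  F[1-3] = -77.2838 N (compression)
  F[2-3] = -506.7881 N (compression)
  Rx@0 = +4156.8600 N
  Ry@0 = +2720.2535 N
  Ry@2 = -2262.1435 N

-77.284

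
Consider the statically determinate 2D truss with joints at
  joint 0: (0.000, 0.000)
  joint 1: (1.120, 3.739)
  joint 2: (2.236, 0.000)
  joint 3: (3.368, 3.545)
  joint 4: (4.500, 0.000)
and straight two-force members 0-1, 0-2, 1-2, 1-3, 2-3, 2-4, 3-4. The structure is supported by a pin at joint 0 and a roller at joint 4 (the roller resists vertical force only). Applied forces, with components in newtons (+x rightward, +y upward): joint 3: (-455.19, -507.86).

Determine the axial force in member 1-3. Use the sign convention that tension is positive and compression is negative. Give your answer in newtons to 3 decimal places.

N=5 nodes, M=7 members, R=3 reactions → 2N=10, M+R=10
member 0 (0-1): L=3.9031, (cx,cy)=(0.2869,0.9579)
member 1 (0-2): L=2.2360, (cx,cy)=(1.0000,0.0000)
member 2 (1-2): L=3.9020, (cx,cy)=(0.2860,-0.9582)
member 3 (1-3): L=2.2564, (cx,cy)=(0.9963,-0.0860)
member 4 (2-3): L=3.7214, (cx,cy)=(0.3042,0.9526)
member 5 (2-4): L=2.2640, (cx,cy)=(1.0000,0.0000)
member 6 (3-4): L=3.7214, (cx,cy)=(0.3042,-0.9526)
solve A·x = −loads:
  F[0-1] = -507.6941 N (compression)
  F[0-2] = -309.5081 N (compression)
  F[1-2] = +534.4313 N (tension)
  F[1-3] = -299.6429 N (compression)
  F[2-3] = -537.5821 N (compression)
  F[2-4] = +6.8707 N (tension)
  F[3-4] = -22.5868 N (compression)
  Rx@0 = +455.1900 N
  Ry@0 = +486.3436 N
  Ry@4 = +21.5164 N

-299.643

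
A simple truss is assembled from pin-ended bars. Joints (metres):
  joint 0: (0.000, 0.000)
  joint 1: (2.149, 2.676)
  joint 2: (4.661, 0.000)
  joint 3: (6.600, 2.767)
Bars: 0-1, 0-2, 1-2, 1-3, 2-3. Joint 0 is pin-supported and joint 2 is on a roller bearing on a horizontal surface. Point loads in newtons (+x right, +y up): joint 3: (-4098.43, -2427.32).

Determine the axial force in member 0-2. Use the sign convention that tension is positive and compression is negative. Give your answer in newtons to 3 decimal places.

N=4 nodes, M=5 members, R=3 reactions → 2N=8, M+R=8
member 0 (0-1): L=3.4321, (cx,cy)=(0.6262,0.7797)
member 1 (0-2): L=4.6610, (cx,cy)=(1.0000,0.0000)
member 2 (1-2): L=3.6703, (cx,cy)=(0.6844,-0.7291)
member 3 (1-3): L=4.4519, (cx,cy)=(0.9998,0.0204)
member 4 (2-3): L=3.3788, (cx,cy)=(0.5739,0.8189)
solve A·x = −loads:
  F[0-1] = -1825.3808 N (compression)
  F[0-2] = -2955.4663 N (compression)
  F[1-2] = +1883.8757 N (tension)
  F[1-3] = -2432.8196 N (compression)
  F[2-3] = -2903.2558 N (compression)
  Rx@0 = +4098.4300 N
  Ry@0 = +1423.2530 N
  Ry@2 = +1004.0670 N

-2955.466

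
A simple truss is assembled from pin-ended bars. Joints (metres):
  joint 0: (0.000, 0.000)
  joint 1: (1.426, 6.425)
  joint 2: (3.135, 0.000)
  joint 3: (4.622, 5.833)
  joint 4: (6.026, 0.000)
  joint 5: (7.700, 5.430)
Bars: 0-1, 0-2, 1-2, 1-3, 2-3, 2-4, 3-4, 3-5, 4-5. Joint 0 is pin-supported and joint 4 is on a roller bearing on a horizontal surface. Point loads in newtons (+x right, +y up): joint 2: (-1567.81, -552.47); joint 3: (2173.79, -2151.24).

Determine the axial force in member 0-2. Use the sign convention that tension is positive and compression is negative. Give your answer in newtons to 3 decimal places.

309.039

N=6 nodes, M=9 members, R=3 reactions → 2N=12, M+R=12
member 0 (0-1): L=6.5813, (cx,cy)=(0.2167,0.9762)
member 1 (0-2): L=3.1350, (cx,cy)=(1.0000,0.0000)
member 2 (1-2): L=6.6484, (cx,cy)=(0.2571,-0.9664)
member 3 (1-3): L=3.2504, (cx,cy)=(0.9833,-0.1821)
member 4 (2-3): L=6.0196, (cx,cy)=(0.2470,0.9690)
member 5 (2-4): L=2.8910, (cx,cy)=(1.0000,0.0000)
member 6 (3-4): L=5.9996, (cx,cy)=(0.2340,-0.9722)
member 7 (3-5): L=3.1043, (cx,cy)=(0.9915,-0.1298)
member 8 (4-5): L=5.6822, (cx,cy)=(0.2946,0.9556)
solve A·x = −loads:
  F[0-1] = +1370.4562 N (tension)
  F[0-2] = +309.0391 N (tension)
  F[1-2] = -1516.0311 N (compression)
  F[1-3] = +698.3232 N (tension)
  F[2-3] = +2082.0853 N (tension)
  F[2-4] = +972.8134 N (tension)
  F[3-4] = -4157.0395 N (compression)
  F[3-5] = +0.0000 N (tension)
  F[4-5] = -0.0000 N (compression)
  Rx@0 = -605.9800 N
  Ry@0 = -1337.9000 N
  Ry@4 = +4041.6100 N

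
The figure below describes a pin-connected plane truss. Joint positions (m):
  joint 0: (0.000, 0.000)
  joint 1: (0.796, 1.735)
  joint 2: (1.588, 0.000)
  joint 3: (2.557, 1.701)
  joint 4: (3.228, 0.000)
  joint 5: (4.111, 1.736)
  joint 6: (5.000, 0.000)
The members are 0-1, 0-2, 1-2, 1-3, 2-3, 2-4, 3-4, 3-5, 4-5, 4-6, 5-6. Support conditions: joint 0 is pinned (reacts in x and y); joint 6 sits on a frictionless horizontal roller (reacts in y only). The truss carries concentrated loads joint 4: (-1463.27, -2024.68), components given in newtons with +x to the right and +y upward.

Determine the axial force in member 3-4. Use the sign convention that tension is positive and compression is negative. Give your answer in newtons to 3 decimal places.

738.679

N=7 nodes, M=11 members, R=3 reactions → 2N=14, M+R=14
member 0 (0-1): L=1.9089, (cx,cy)=(0.4170,0.9089)
member 1 (0-2): L=1.5880, (cx,cy)=(1.0000,0.0000)
member 2 (1-2): L=1.9072, (cx,cy)=(0.4153,-0.9097)
member 3 (1-3): L=1.7613, (cx,cy)=(0.9998,-0.0193)
member 4 (2-3): L=1.9576, (cx,cy)=(0.4950,0.8689)
member 5 (2-4): L=1.6400, (cx,cy)=(1.0000,0.0000)
member 6 (3-4): L=1.8286, (cx,cy)=(0.3670,-0.9302)
member 7 (3-5): L=1.5544, (cx,cy)=(0.9997,0.0225)
member 8 (4-5): L=1.9477, (cx,cy)=(0.4534,0.8913)
member 9 (4-6): L=1.7720, (cx,cy)=(1.0000,0.0000)
member 10 (5-6): L=1.9504, (cx,cy)=(0.4558,-0.8901)
solve A·x = −loads:
  F[0-1] = -789.4604 N (compression)
  F[0-2] = -1134.0671 N (compression)
  F[1-2] = +802.8346 N (tension)
  F[1-3] = -662.7148 N (compression)
  F[2-3] = -840.5309 N (compression)
  F[2-4] = -384.6300 N (compression)
  F[3-4] = +738.6791 N (tension)
  F[3-5] = -1350.0442 N (compression)
  F[4-5] = +1500.6104 N (tension)
  F[4-6] = +669.3788 N (tension)
  F[5-6] = -1468.5591 N (compression)
  Rx@0 = +1463.2700 N
  Ry@0 = +717.5466 N
  Ry@6 = +1307.1334 N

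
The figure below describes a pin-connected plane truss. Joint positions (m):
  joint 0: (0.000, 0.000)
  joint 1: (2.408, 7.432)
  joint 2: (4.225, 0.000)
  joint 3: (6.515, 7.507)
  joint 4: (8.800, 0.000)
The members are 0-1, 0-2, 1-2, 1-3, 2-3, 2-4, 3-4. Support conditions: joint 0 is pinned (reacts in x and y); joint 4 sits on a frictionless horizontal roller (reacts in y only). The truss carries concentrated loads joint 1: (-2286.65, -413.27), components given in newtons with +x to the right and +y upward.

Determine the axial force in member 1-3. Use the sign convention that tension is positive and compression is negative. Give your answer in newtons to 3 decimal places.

N=5 nodes, M=7 members, R=3 reactions → 2N=10, M+R=10
member 0 (0-1): L=7.8124, (cx,cy)=(0.3082,0.9513)
member 1 (0-2): L=4.2250, (cx,cy)=(1.0000,0.0000)
member 2 (1-2): L=7.6509, (cx,cy)=(0.2375,-0.9714)
member 3 (1-3): L=4.1077, (cx,cy)=(0.9998,0.0183)
member 4 (2-3): L=7.8485, (cx,cy)=(0.2918,0.9565)
member 5 (2-4): L=4.5750, (cx,cy)=(1.0000,0.0000)
member 6 (3-4): L=7.8471, (cx,cy)=(0.2912,-0.9567)
solve A·x = −loads:
  F[0-1] = -2345.5647 N (compression)
  F[0-2] = -1563.6784 N (compression)
  F[1-2] = +1892.5877 N (tension)
  F[1-3] = +1114.3959 N (tension)
  F[2-3] = -1922.0767 N (compression)
  F[2-4] = -553.3962 N (compression)
  F[3-4] = +1900.4509 N (tension)
  Rx@0 = +2286.6500 N
  Ry@0 = +2231.3642 N
  Ry@4 = -1818.0942 N

1114.396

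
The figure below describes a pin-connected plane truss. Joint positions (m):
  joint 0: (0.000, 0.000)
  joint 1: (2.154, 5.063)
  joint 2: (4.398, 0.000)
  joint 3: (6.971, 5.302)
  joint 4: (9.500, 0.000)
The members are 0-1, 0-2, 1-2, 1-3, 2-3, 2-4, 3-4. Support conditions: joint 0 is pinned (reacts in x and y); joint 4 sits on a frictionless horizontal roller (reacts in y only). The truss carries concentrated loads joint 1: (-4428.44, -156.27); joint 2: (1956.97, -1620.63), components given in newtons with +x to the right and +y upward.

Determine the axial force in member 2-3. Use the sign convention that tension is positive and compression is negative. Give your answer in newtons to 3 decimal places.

N=5 nodes, M=7 members, R=3 reactions → 2N=10, M+R=10
member 0 (0-1): L=5.5022, (cx,cy)=(0.3915,0.9202)
member 1 (0-2): L=4.3980, (cx,cy)=(1.0000,0.0000)
member 2 (1-2): L=5.5380, (cx,cy)=(0.4052,-0.9142)
member 3 (1-3): L=4.8229, (cx,cy)=(0.9988,0.0496)
member 4 (2-3): L=5.8933, (cx,cy)=(0.4366,0.8997)
member 5 (2-4): L=5.1020, (cx,cy)=(1.0000,0.0000)
member 6 (3-4): L=5.8743, (cx,cy)=(0.4305,-0.9026)
solve A·x = −loads:
  F[0-1] = -3642.0131 N (compression)
  F[0-2] = -1045.6833 N (compression)
  F[1-2] = +3579.0648 N (tension)
  F[1-3] = +1554.3258 N (tension)
  F[2-3] = -1835.6424 N (compression)
  F[2-4] = -750.9856 N (compression)
  F[3-4] = +1744.3622 N (tension)
  Rx@0 = +2471.4700 N
  Ry@0 = +3351.3269 N
  Ry@4 = -1574.4269 N

-1835.642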